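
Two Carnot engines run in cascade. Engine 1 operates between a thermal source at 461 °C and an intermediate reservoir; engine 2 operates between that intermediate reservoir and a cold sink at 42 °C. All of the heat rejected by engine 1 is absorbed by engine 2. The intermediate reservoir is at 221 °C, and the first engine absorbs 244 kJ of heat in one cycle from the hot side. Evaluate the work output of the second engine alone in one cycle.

W₂ ≈ 59.49 kJ

T_H = 461 °C → 461 + 273.15 = 734.15 K.
T_C = 42 °C → 42 + 273.15 = 315.15 K.
T_m = 221 °C → 221 + 273.15 = 494.15 K.
Heat entering the second stage: Q_m = Q_H·(T_m/T_H) = 244 × 494.15/734.15 = 164.2 kJ.
Second-stage efficiency η₂ = 1 − T_C/T_m = 1 − 315.15/494.15 = 0.3622, so W₂ = η₂·Q_m = 59.49 kJ.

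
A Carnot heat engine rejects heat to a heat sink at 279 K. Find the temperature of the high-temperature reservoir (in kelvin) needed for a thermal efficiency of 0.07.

T_H ≈ 300 K

From η = 1 − T_C/T_H, solving for T_H gives T_H = T_C/(1 − η) = 279.00/(1 − 0.07) = 300 K.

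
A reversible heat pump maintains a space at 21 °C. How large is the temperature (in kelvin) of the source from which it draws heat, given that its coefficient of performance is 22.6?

T_H = 21 °C → 21 + 273.15 = 294.15 K.
COP_HP = T_H/(T_H − T_C) ⇒ T_C = T_H·(COP_HP − 1)/COP_HP = 294.15 × (22.6 − 1)/22.6 = 281 K.

T_C ≈ 281 K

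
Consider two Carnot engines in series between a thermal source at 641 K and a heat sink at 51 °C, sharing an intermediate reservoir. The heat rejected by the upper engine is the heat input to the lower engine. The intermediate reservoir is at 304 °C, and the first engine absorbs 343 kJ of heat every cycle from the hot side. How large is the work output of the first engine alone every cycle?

W₁ ≈ 34.17 kJ

T_C = 51 °C → 51 + 273.15 = 324.15 K.
T_m = 304 °C → 304 + 273.15 = 577.15 K.
First-stage efficiency η₁ = 1 − T_m/T_H = 1 − 577.15/641.00 = 0.0996.
W₁ = η₁·Q_H = 0.0996 × 343 = 34.17 kJ.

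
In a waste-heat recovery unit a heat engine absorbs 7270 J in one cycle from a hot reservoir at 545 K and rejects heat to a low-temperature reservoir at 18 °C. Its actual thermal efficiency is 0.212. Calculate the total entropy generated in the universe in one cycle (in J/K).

T_C = 18 °C → 18 + 273.15 = 291.15 K.
W = η·Q_H = 0.212 × 7270 = 1541 J, so Q_C = Q_H − W = 5729 J.
Entropy balance on the reservoirs: −Q_H/T_H = -13.34 J/K, +Q_C/T_C = 19.68 J/K.
ΔS_univ = −Q_H/T_H + Q_C/T_C = 6.34 J/K (> 0, since η = 0.212 < η_Carnot = 0.466).

ΔS_univ ≈ 6.34 J/K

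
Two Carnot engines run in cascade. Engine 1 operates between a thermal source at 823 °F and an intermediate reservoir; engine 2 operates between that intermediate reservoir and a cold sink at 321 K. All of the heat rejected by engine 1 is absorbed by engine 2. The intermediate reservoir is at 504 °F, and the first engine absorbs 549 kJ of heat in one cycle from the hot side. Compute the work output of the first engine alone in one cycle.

T_H = 823 °F → (823 − 32) × 5/9 = 439.44 °C = 712.59 K.
T_m = 504 °F → (504 − 32) × 5/9 = 262.22 °C = 535.37 K.
First-stage efficiency η₁ = 1 − T_m/T_H = 1 − 535.37/712.59 = 0.2487.
W₁ = η₁·Q_H = 0.2487 × 549 = 137 kJ.

W₁ ≈ 137 kJ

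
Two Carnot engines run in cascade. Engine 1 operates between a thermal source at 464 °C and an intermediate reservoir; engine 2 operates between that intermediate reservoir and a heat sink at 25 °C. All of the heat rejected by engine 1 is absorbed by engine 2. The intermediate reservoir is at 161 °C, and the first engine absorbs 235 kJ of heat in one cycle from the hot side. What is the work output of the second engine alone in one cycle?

T_H = 464 °C → 464 + 273.15 = 737.15 K.
T_C = 25 °C → 25 + 273.15 = 298.15 K.
T_m = 161 °C → 161 + 273.15 = 434.15 K.
Heat entering the second stage: Q_m = Q_H·(T_m/T_H) = 235 × 434.15/737.15 = 138 kJ.
Second-stage efficiency η₂ = 1 − T_C/T_m = 1 − 298.15/434.15 = 0.3133, so W₂ = η₂·Q_m = 43.4 kJ.

W₂ ≈ 43.4 kJ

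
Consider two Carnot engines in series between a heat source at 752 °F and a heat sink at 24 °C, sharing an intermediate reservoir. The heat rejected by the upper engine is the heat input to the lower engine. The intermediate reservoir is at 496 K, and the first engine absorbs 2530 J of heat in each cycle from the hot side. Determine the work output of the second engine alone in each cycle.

W₂ ≈ 747 J

T_H = 752 °F → (752 − 32) × 5/9 = 400.00 °C = 673.15 K.
T_C = 24 °C → 24 + 273.15 = 297.15 K.
Heat entering the second stage: Q_m = Q_H·(T_m/T_H) = 2530 × 496.00/673.15 = 1860 J.
Second-stage efficiency η₂ = 1 − T_C/T_m = 1 − 297.15/496.00 = 0.4009, so W₂ = η₂·Q_m = 747 J.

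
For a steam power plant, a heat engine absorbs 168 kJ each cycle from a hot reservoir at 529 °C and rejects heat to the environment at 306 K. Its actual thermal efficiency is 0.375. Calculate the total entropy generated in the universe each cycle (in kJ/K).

ΔS_univ ≈ 0.134 kJ/K

T_H = 529 °C → 529 + 273.15 = 802.15 K.
W = η·Q_H = 0.375 × 168 = 63.00 kJ, so Q_C = Q_H − W = 105.0 kJ.
Reservoir entropy changes: ΔS_H = −Q_H/T_H = −168/802.15 = -0.2094 kJ/K and ΔS_C = +Q_C/T_C = 105.0/306.00 = 0.3431 kJ/K.
ΔS_univ = −Q_H/T_H + Q_C/T_C = 0.134 kJ/K (> 0, since η = 0.375 < η_Carnot = 0.619).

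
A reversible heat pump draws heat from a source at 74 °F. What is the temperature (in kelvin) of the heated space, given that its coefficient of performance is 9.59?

T_C = 74 °F → (74 − 32) × 5/9 = 23.33 °C = 296.48 K.
COP_HP = T_H/(T_H − T_C) ⇒ T_H = T_C·COP_HP/(COP_HP − 1) = 296.48 × 9.59/(9.59 − 1) = 331.0 K.

T_H ≈ 331.0 K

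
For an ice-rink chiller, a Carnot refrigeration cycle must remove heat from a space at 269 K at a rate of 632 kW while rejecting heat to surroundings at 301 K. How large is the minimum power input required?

Ẇ_in ≈ 75.18 kW

For a reversible refrigerator, COP_R = T_C/(T_H − T_C) = 269.00/32.00 = 8.4062.
W = Q_C/COP_R = 632/8.4062 = 75.18 kW.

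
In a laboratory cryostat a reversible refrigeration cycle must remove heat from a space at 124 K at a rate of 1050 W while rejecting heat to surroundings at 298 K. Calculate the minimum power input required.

The reversible coefficient of performance is COP_R = T_C/(T_H − T_C) = 124.00/174.00 = 0.7126.
W = Q_C/COP_R = 1050/0.7126 = 1470 W.

Ẇ_in ≈ 1470 W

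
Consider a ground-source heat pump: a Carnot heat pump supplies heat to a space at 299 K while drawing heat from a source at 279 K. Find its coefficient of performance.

COP_HP ≈ 14.9

The Carnot heat-pump COP is COP_HP = T_H/(T_H − T_C) = 299.00/(299.00 − 279.00) = 14.9.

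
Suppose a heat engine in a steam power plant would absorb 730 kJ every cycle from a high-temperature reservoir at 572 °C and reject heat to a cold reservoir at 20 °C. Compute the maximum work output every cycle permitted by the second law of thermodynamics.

T_H = 572 °C → 572 + 273.15 = 845.15 K.
T_C = 20 °C → 20 + 273.15 = 293.15 K.
The second-law ceiling is the Carnot efficiency, η_max = 1 − T_C/T_H = 1 − 293.15/845.15 = 0.6531.
W_max = η_max · Q_H = 0.6531 × 730 = 477 kJ.

W_max ≈ 477 kJ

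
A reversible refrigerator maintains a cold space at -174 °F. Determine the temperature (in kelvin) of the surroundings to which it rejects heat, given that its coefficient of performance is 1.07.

T_H ≈ 307 K

T_C = -174 °F → (-174 − 32) × 5/9 = -114.44 °C = 158.71 K.
COP_R = T_C/(T_H − T_C) ⇒ T_H = T_C·(1 + 1/COP_R) = 158.71 × (1 + 1/1.07) = 307 K.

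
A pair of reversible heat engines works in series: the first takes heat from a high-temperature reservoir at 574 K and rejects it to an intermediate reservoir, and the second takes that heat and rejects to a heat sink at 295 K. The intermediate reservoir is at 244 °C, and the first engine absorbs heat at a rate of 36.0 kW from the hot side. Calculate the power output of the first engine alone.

Ẇ₁ ≈ 3.57 kW

T_m = 244 °C → 244 + 273.15 = 517.15 K.
First-stage efficiency η₁ = 1 − T_m/T_H = 1 − 517.15/574.00 = 0.0990.
W₁ = η₁·Q_H = 0.0990 × 36.0 = 3.57 kW.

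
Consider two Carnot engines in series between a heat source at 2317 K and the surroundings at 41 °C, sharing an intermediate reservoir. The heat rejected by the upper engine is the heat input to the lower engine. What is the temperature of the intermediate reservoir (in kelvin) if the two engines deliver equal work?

T_C = 41 °C → 41 + 273.15 = 314.15 K.
For reversible stages Q_m = Q_H·(T_m/T_H). Setting W₁ = Q_H(1 − T_m/T_H) equal to W₂ = Q_m(1 − T_C/T_m) = Q_H·(T_m − T_C)/T_H gives T_H − T_m = T_m − T_C, so T_m = (T_H + T_C)/2 = (2317.00 + 314.15)/2 = 1316 K.

T_m ≈ 1316 K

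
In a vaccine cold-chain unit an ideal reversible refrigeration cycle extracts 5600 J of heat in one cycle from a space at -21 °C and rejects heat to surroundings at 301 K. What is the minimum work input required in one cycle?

W_in ≈ 1080 J

T_C = -21 °C → -21 + 273.15 = 252.15 K.
For a reversible refrigerator, COP_R = T_C/(T_H − T_C) = 252.15/48.85 = 5.1617.
W = Q_C/COP_R = 5600/5.1617 = 1080 J.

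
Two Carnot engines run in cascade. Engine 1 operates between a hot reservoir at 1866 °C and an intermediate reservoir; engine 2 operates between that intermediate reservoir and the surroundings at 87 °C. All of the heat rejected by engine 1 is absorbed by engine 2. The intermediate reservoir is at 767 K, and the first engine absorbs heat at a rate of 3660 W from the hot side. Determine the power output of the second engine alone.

Ẇ₂ ≈ 696 W

T_H = 1866 °C → 1866 + 273.15 = 2139.15 K.
T_C = 87 °C → 87 + 273.15 = 360.15 K.
Heat entering the second stage: Q_m = Q_H·(T_m/T_H) = 3660 × 767.00/2139.15 = 1310 W.
Second-stage efficiency η₂ = 1 − T_C/T_m = 1 − 360.15/767.00 = 0.5304, so W₂ = η₂·Q_m = 696 W.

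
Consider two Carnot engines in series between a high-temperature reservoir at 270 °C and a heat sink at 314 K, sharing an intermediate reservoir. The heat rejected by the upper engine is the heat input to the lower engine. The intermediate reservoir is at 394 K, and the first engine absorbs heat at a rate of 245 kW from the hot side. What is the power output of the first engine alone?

T_H = 270 °C → 270 + 273.15 = 543.15 K.
First-stage efficiency η₁ = 1 − T_m/T_H = 1 − 394.00/543.15 = 0.2746.
W₁ = η₁·Q_H = 0.2746 × 245 = 67.3 kW.

Ẇ₁ ≈ 67.3 kW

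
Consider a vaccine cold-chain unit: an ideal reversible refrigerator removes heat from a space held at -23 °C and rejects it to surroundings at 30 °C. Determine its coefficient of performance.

COP_R ≈ 4.72

T_H = 30 °C → 30 + 273.15 = 303.15 K.
T_C = -23 °C → -23 + 273.15 = 250.15 K.
Carnot COP: COP_R = T_C/(T_H − T_C) = 250.15/(303.15 − 250.15) = 4.72.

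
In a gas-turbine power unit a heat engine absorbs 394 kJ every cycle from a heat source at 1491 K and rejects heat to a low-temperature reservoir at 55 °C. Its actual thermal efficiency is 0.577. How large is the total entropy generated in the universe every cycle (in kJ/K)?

ΔS_univ ≈ 0.244 kJ/K

T_C = 55 °C → 55 + 273.15 = 328.15 K.
W = η·Q_H = 0.577 × 394 = 227.3 kJ, so Q_C = Q_H − W = 166.7 kJ.
Entropy balance on the reservoirs: −Q_H/T_H = -0.2643 kJ/K, +Q_C/T_C = 0.5079 kJ/K.
ΔS_univ = −Q_H/T_H + Q_C/T_C = 0.244 kJ/K (> 0, since η = 0.577 < η_Carnot = 0.780).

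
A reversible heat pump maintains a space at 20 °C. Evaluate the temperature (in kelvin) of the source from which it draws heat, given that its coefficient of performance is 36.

T_H = 20 °C → 20 + 273.15 = 293.15 K.
COP_HP = T_H/(T_H − T_C) ⇒ T_C = T_H·(COP_HP − 1)/COP_HP = 293.15 × (36 − 1)/36 = 285 K.

T_C ≈ 285 K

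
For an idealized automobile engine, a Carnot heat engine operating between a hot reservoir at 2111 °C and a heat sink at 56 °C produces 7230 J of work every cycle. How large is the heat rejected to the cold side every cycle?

Q_C ≈ 1160 J

T_H = 2111 °C → 2111 + 273.15 = 2384.15 K.
T_C = 56 °C → 56 + 273.15 = 329.15 K.
For a reversible engine, η = 1 − T_C/T_H = 1 − 329.15/2384.15 = 0.8619.
Since Q_C/Q_H = T_C/T_H and Q_H = W/η, Q_C = W·T_C/(T_H − T_C) = 7230 × 329.15/2055.00 = 1160 J.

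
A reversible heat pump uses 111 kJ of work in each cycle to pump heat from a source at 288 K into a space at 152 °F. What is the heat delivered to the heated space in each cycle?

T_H = 152 °F → (152 − 32) × 5/9 = 66.67 °C = 339.82 K.
For a reversible heat pump, COP_HP = T_H/(T_H − T_C) = 339.82/51.82 = 6.5581.
Q_H = COP_HP · W = 6.5581 × 111 = 727.9 kJ.

Q_H ≈ 727.9 kJ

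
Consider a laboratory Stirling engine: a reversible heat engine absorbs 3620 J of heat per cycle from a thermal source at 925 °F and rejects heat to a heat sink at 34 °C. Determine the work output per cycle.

W ≈ 2175 J

T_H = 925 °F → (925 − 32) × 5/9 = 496.11 °C = 769.26 K.
T_C = 34 °C → 34 + 273.15 = 307.15 K.
The Carnot efficiency is η = 1 − T_C/T_H = 1 − 307.15/769.26 = 0.6007.
W = η·Q_H = 0.6007 × 3620 = 2175 J.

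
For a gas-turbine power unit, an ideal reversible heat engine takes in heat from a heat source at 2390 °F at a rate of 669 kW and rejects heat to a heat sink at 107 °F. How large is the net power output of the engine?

T_H = 2390 °F → (2390 − 32) × 5/9 = 1310.00 °C = 1583.15 K.
T_C = 107 °F → (107 − 32) × 5/9 = 41.67 °C = 314.82 K.
For a reversible engine, η = 1 − T_C/T_H = 1 − 314.82/1583.15 = 0.8011.
W = η·Q_H = 0.8011 × 669 = 536.0 kW.

Ẇ ≈ 536.0 kW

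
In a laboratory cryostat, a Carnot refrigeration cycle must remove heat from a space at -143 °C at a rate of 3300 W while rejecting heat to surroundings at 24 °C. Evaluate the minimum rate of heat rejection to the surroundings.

T_H = 24 °C → 24 + 273.15 = 297.15 K.
T_C = -143 °C → -143 + 273.15 = 130.15 K.
For a reversible cycle Q_H/Q_C = T_H/T_C, so Q_H = Q_C·T_H/T_C = 3300 × 297.15/130.15 = 7530 W.

Q̇_H ≈ 7530 W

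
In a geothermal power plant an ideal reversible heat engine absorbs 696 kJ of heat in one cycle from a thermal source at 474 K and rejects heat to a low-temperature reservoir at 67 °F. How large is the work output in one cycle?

T_C = 67 °F → (67 − 32) × 5/9 = 19.44 °C = 292.59 K.
For a reversible engine, η = 1 − T_C/T_H = 1 − 292.59/474.00 = 0.3827.
W = η·Q_H = 0.3827 × 696 = 266 kJ.

W ≈ 266 kJ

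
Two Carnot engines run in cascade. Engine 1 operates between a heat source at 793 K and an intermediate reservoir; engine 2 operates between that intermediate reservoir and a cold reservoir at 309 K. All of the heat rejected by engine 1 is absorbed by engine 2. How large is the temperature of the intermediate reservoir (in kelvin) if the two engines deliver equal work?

T_m ≈ 551 K

For reversible stages Q_m = Q_H·(T_m/T_H). Setting W₁ = Q_H(1 − T_m/T_H) equal to W₂ = Q_m(1 − T_C/T_m) = Q_H·(T_m − T_C)/T_H gives T_H − T_m = T_m − T_C, so T_m = (T_H + T_C)/2 = (793.00 + 309.00)/2 = 551 K.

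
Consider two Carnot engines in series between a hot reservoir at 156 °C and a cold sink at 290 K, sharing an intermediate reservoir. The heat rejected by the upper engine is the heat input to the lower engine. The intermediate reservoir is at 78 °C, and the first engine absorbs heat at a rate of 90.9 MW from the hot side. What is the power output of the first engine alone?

T_H = 156 °C → 156 + 273.15 = 429.15 K.
T_m = 78 °C → 78 + 273.15 = 351.15 K.
First-stage efficiency η₁ = 1 − T_m/T_H = 1 − 351.15/429.15 = 0.1818.
W₁ = η₁·Q_H = 0.1818 × 90.9 = 16.5 MW.

Ẇ₁ ≈ 16.5 MW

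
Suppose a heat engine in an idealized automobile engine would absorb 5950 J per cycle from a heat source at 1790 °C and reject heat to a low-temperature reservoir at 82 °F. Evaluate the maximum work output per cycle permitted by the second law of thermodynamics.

W_max ≈ 5082 J

T_H = 1790 °C → 1790 + 273.15 = 2063.15 K.
T_C = 82 °F → (82 − 32) × 5/9 = 27.78 °C = 300.93 K.
By the Carnot theorem, η_max = 1 − T_C/T_H = 1 − 300.93/2063.15 = 0.8541.
W_max = η_max · Q_H = 0.8541 × 5950 = 5082 J.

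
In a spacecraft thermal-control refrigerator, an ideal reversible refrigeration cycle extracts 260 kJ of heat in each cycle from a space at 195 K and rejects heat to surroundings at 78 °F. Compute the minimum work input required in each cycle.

W_in ≈ 138 kJ

T_H = 78 °F → (78 − 32) × 5/9 = 25.56 °C = 298.71 K.
The reversible coefficient of performance is COP_R = T_C/(T_H − T_C) = 195.00/103.71 = 1.8803.
W = Q_C/COP_R = 260/1.8803 = 138 kJ.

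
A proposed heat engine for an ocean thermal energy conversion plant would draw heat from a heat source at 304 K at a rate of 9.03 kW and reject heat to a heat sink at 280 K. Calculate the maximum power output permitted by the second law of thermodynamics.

The second-law ceiling is the Carnot efficiency, η_max = 1 − T_C/T_H = 1 − 280.00/304.00 = 0.0789.
W_max = η_max · Q_H = 0.0789 × 9.03 = 0.7129 kW.

Ẇ_max ≈ 0.7129 kW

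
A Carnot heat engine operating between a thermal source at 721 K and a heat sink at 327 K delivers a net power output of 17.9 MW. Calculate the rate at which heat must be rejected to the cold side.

Since the cycle is reversible, η = 1 − T_C/T_H = 1 − 327.00/721.00 = 0.5465.
Since Q_C/Q_H = T_C/T_H and Q_H = W/η, Q_C = W·T_C/(T_H − T_C) = 17.9 × 327.00/394.00 = 14.9 MW.

Q̇_C ≈ 14.9 MW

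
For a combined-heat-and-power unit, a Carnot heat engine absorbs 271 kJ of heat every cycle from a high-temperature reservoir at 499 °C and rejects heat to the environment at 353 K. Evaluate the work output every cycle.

T_H = 499 °C → 499 + 273.15 = 772.15 K.
Carnot efficiency: η = 1 − T_C/T_H = 1 − 353.00/772.15 = 0.5428.
W = η·Q_H = 0.5428 × 271 = 147 kJ.

W ≈ 147 kJ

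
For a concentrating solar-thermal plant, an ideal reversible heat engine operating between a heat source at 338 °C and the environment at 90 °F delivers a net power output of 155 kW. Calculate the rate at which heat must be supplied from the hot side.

Q̇_H ≈ 310 kW

T_H = 338 °C → 338 + 273.15 = 611.15 K.
T_C = 90 °F → (90 − 32) × 5/9 = 32.22 °C = 305.37 K.
The Carnot efficiency is η = 1 − T_C/T_H = 1 − 305.37/611.15 = 0.5003.
Q_H = W/η = 155/0.5003 = 310 kW.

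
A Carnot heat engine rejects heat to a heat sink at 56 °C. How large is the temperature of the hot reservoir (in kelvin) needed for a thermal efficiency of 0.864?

T_H ≈ 2420 K

T_C = 56 °C → 56 + 273.15 = 329.15 K.
From η = 1 − T_C/T_H, solving for T_H gives T_H = T_C/(1 − η) = 329.15/(1 − 0.864) = 2420 K.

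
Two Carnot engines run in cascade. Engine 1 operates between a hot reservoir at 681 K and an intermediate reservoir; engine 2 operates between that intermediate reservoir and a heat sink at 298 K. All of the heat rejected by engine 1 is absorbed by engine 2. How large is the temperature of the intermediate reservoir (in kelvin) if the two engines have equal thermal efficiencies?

Equal efficiencies require 1 − T_m/T_H = 1 − T_C/T_m, i.e. T_m/T_H = T_C/T_m, so T_m = √(T_H·T_C) = √(681.00 × 298.00) = 450 K.

T_m ≈ 450 K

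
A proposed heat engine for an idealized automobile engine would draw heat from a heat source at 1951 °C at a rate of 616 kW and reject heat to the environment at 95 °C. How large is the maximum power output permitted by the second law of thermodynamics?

Ẇ_max ≈ 514 kW

T_H = 1951 °C → 1951 + 273.15 = 2224.15 K.
T_C = 95 °C → 95 + 273.15 = 368.15 K.
The second-law ceiling is the Carnot efficiency, η_max = 1 − T_C/T_H = 1 − 368.15/2224.15 = 0.8345.
W_max = η_max · Q_H = 0.8345 × 616 = 514 kW.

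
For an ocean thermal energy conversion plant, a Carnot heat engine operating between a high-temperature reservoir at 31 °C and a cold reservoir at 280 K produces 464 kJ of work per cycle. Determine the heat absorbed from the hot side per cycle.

Q_H ≈ 5840 kJ

T_H = 31 °C → 31 + 273.15 = 304.15 K.
Since the cycle is reversible, η = 1 − T_C/T_H = 1 − 280.00/304.15 = 0.0794.
Q_H = W/η = 464/0.0794 = 5840 kJ.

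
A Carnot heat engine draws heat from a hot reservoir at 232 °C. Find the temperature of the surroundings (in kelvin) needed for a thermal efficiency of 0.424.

T_H = 232 °C → 232 + 273.15 = 505.15 K.
From η = 1 − T_C/T_H, T_C = T_H·(1 − η) = 505.15 × (1 − 0.424) = 291 K.

T_C ≈ 291 K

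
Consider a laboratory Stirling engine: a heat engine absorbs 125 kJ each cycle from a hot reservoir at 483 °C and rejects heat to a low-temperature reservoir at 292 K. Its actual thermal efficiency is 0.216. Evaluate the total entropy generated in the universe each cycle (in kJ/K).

ΔS_univ ≈ 0.170 kJ/K

T_H = 483 °C → 483 + 273.15 = 756.15 K.
W = η·Q_H = 0.216 × 125 = 27.00 kJ, so Q_C = Q_H − W = 98.00 kJ.
Reservoir entropy changes: ΔS_H = −Q_H/T_H = −125/756.15 = -0.1653 kJ/K and ΔS_C = +Q_C/T_C = 98.00/292.00 = 0.3356 kJ/K.
ΔS_univ = −Q_H/T_H + Q_C/T_C = 0.170 kJ/K (> 0, since η = 0.216 < η_Carnot = 0.614).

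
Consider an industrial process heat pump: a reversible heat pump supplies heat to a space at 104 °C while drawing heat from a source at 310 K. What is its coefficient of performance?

COP_HP ≈ 5.62

T_H = 104 °C → 104 + 273.15 = 377.15 K.
Reversible heating COP: COP_HP = T_H/(T_H − T_C) = 377.15/(377.15 − 310.00) = 5.62.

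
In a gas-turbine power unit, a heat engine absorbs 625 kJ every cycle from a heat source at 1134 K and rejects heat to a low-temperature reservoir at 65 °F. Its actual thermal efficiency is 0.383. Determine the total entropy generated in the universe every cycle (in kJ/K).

ΔS_univ ≈ 0.7718 kJ/K

T_C = 65 °F → (65 − 32) × 5/9 = 18.33 °C = 291.48 K.
W = η·Q_H = 0.383 × 625 = 239.4 kJ, so Q_C = Q_H − W = 385.6 kJ.
Entropy balance on the reservoirs: −Q_H/T_H = -0.5511 kJ/K, +Q_C/T_C = 1.323 kJ/K.
ΔS_univ = −Q_H/T_H + Q_C/T_C = 0.7718 kJ/K (> 0, since η = 0.383 < η_Carnot = 0.743).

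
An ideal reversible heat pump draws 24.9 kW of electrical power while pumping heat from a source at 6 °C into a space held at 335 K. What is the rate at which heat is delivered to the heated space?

T_C = 6 °C → 6 + 273.15 = 279.15 K.
The Carnot heat-pump COP is COP_HP = T_H/(T_H − T_C) = 335.00/55.85 = 5.9982.
Q_H = COP_HP · W = 5.9982 × 24.9 = 149.4 kW.

Q̇_H ≈ 149.4 kW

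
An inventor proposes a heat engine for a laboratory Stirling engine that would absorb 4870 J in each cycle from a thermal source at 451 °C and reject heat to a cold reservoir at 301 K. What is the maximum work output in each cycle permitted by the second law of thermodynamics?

T_H = 451 °C → 451 + 273.15 = 724.15 K.
The upper bound on efficiency is η_max = 1 − T_C/T_H = 1 − 301.00/724.15 = 0.5843.
W_max = η_max · Q_H = 0.5843 × 4870 = 2846 J.

W_max ≈ 2846 J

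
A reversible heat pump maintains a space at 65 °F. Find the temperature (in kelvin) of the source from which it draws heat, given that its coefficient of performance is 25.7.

T_H = 65 °F → (65 − 32) × 5/9 = 18.33 °C = 291.48 K.
COP_HP = T_H/(T_H − T_C) ⇒ T_C = T_H·(COP_HP − 1)/COP_HP = 291.48 × (25.7 − 1)/25.7 = 280.1 K.

T_C ≈ 280.1 K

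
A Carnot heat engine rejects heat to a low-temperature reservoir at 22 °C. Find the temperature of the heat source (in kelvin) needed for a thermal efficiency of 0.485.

T_C = 22 °C → 22 + 273.15 = 295.15 K.
From η = 1 − T_C/T_H, solving for T_H gives T_H = T_C/(1 − η) = 295.15/(1 − 0.485) = 573.1 K.

T_H ≈ 573.1 K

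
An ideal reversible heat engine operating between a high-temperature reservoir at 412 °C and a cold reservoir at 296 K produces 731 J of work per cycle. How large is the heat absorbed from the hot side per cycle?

Q_H ≈ 1290 J

T_H = 412 °C → 412 + 273.15 = 685.15 K.
η_rev = 1 − T_C/T_H = 1 − 296.00/685.15 = 0.5680.
Q_H = W/η = 731/0.5680 = 1290 J.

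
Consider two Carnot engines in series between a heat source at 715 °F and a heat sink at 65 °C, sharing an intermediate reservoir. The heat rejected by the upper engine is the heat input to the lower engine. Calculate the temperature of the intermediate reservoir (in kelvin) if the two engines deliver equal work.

T_m ≈ 495 K

T_H = 715 °F → (715 − 32) × 5/9 = 379.44 °C = 652.59 K.
T_C = 65 °C → 65 + 273.15 = 338.15 K.
For reversible stages Q_m = Q_H·(T_m/T_H). Setting W₁ = Q_H(1 − T_m/T_H) equal to W₂ = Q_m(1 − T_C/T_m) = Q_H·(T_m − T_C)/T_H gives T_H − T_m = T_m − T_C, so T_m = (T_H + T_C)/2 = (652.59 + 338.15)/2 = 495 K.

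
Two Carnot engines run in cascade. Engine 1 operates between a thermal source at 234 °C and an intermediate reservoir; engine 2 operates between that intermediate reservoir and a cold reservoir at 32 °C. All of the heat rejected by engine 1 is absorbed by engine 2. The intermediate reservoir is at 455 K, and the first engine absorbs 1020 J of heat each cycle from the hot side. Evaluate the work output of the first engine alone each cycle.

T_H = 234 °C → 234 + 273.15 = 507.15 K.
T_C = 32 °C → 32 + 273.15 = 305.15 K.
First-stage efficiency η₁ = 1 − T_m/T_H = 1 − 455.00/507.15 = 0.1028.
W₁ = η₁·Q_H = 0.1028 × 1020 = 105 J.

W₁ ≈ 105 J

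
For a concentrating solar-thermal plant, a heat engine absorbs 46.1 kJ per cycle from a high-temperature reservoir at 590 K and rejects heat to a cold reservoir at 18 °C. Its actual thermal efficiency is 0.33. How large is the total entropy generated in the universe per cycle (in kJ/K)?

T_C = 18 °C → 18 + 273.15 = 291.15 K.
W = η·Q_H = 0.33 × 46.1 = 15.21 kJ, so Q_C = Q_H − W = 30.89 kJ.
Reservoir entropy changes: ΔS_H = −Q_H/T_H = −46.1/590.00 = -0.07814 kJ/K and ΔS_C = +Q_C/T_C = 30.89/291.15 = 0.1061 kJ/K.
ΔS_univ = −Q_H/T_H + Q_C/T_C = 0.0280 kJ/K (> 0, since η = 0.33 < η_Carnot = 0.507).

ΔS_univ ≈ 0.0280 kJ/K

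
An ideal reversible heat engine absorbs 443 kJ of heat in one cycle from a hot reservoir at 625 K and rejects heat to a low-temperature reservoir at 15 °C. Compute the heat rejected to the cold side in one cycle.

Q_C ≈ 204.2 kJ

T_C = 15 °C → 15 + 273.15 = 288.15 K.
η_rev = 1 − T_C/T_H = 1 − 288.15/625.00 = 0.5390.
For a reversible cycle Q_C/Q_H = T_C/T_H, so Q_C = 443 × 288.15/625.00 = 204.2 kJ.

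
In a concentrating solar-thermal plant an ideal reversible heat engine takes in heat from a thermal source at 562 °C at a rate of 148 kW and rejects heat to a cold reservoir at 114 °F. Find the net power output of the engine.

T_H = 562 °C → 562 + 273.15 = 835.15 K.
T_C = 114 °F → (114 − 32) × 5/9 = 45.56 °C = 318.71 K.
Since the cycle is reversible, η = 1 − T_C/T_H = 1 − 318.71/835.15 = 0.6184.
W = η·Q_H = 0.6184 × 148 = 91.5 kW.

Ẇ ≈ 91.5 kW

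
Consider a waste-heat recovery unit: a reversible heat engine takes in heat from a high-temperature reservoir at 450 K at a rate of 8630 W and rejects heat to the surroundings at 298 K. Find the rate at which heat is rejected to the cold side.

Q̇_C ≈ 5715 W

The Carnot efficiency is η = 1 − T_C/T_H = 1 − 298.00/450.00 = 0.3378.
For a reversible cycle Q_C/Q_H = T_C/T_H, so Q_C = 8630 × 298.00/450.00 = 5715 W.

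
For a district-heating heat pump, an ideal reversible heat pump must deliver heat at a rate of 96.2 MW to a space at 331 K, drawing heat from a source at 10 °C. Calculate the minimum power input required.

Ẇ_in ≈ 13.9 MW

T_C = 10 °C → 10 + 273.15 = 283.15 K.
The Carnot heat-pump COP is COP_HP = T_H/(T_H − T_C) = 331.00/47.85 = 6.9175.
W = Q_H/COP_HP = 96.2/6.9175 = 13.9 MW.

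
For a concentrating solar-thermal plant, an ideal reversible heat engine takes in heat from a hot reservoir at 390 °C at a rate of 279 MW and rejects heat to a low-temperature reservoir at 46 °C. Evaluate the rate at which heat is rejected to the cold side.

Q̇_C ≈ 134.3 MW

T_H = 390 °C → 390 + 273.15 = 663.15 K.
T_C = 46 °C → 46 + 273.15 = 319.15 K.
For a reversible engine, η = 1 − T_C/T_H = 1 − 319.15/663.15 = 0.5187.
For a reversible cycle Q_C/Q_H = T_C/T_H, so Q_C = 279 × 319.15/663.15 = 134.3 MW.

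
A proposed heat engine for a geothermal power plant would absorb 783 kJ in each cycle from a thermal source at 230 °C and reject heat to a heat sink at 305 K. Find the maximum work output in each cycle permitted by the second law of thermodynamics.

W_max ≈ 308.4 kJ

T_H = 230 °C → 230 + 273.15 = 503.15 K.
No engine can exceed the Carnot limit: η_max = 1 − T_C/T_H = 1 − 305.00/503.15 = 0.3938.
W_max = η_max · Q_H = 0.3938 × 783 = 308.4 kJ.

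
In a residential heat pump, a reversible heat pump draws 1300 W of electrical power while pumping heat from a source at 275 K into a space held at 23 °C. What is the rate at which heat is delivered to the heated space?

Q̇_H ≈ 18200 W

T_H = 23 °C → 23 + 273.15 = 296.15 K.
Reversible heating COP: COP_HP = T_H/(T_H − T_C) = 296.15/21.15 = 14.0024.
Q_H = COP_HP · W = 14.0024 × 1300 = 18200 W.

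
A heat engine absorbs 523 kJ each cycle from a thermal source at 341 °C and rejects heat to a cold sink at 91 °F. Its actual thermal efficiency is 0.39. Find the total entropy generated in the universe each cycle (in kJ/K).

ΔS_univ ≈ 0.1912 kJ/K

T_H = 341 °C → 341 + 273.15 = 614.15 K.
T_C = 91 °F → (91 − 32) × 5/9 = 32.78 °C = 305.93 K.
W = η·Q_H = 0.39 × 523 = 204.0 kJ, so Q_C = Q_H − W = 319.0 kJ.
Reservoir entropy changes: ΔS_H = −Q_H/T_H = −523/614.15 = -0.8516 kJ/K and ΔS_C = +Q_C/T_C = 319.0/305.93 = 1.043 kJ/K.
ΔS_univ = −Q_H/T_H + Q_C/T_C = 0.1912 kJ/K (> 0, since η = 0.39 < η_Carnot = 0.502).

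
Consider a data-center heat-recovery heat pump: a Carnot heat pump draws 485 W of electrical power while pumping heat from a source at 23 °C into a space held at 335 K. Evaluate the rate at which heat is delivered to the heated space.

Q̇_H ≈ 4180 W

T_C = 23 °C → 23 + 273.15 = 296.15 K.
Reversible heating COP: COP_HP = T_H/(T_H − T_C) = 335.00/38.85 = 8.6229.
Q_H = COP_HP · W = 8.6229 × 485 = 4180 W.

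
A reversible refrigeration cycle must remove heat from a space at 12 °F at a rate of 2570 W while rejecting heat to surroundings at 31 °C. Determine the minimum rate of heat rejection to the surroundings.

Q̇_H ≈ 2983 W

T_H = 31 °C → 31 + 273.15 = 304.15 K.
T_C = 12 °F → (12 − 32) × 5/9 = -11.11 °C = 262.04 K.
For a reversible cycle Q_H/Q_C = T_H/T_C, so Q_H = Q_C·T_H/T_C = 2570 × 304.15/262.04 = 2983 W.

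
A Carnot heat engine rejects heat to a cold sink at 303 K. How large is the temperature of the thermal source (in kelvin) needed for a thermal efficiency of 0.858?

From η = 1 − T_C/T_H, solving for T_H gives T_H = T_C/(1 − η) = 303.00/(1 − 0.858) = 2130 K.

T_H ≈ 2130 K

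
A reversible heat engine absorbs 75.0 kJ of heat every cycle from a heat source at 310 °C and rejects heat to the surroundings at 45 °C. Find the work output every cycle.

T_H = 310 °C → 310 + 273.15 = 583.15 K.
T_C = 45 °C → 45 + 273.15 = 318.15 K.
Since the cycle is reversible, η = 1 − T_C/T_H = 1 − 318.15/583.15 = 0.4544.
W = η·Q_H = 0.4544 × 75.0 = 34.1 kJ.

W ≈ 34.1 kJ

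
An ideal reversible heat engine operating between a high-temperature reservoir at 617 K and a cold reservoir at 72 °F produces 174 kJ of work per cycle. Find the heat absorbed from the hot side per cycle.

T_C = 72 °F → (72 − 32) × 5/9 = 22.22 °C = 295.37 K.
Carnot efficiency: η = 1 − T_C/T_H = 1 − 295.37/617.00 = 0.5213.
Q_H = W/η = 174/0.5213 = 334 kJ.

Q_H ≈ 334 kJ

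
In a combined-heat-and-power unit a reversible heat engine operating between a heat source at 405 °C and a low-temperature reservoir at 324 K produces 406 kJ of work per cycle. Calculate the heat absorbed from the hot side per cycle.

Q_H ≈ 777.4 kJ

T_H = 405 °C → 405 + 273.15 = 678.15 K.
For a reversible engine, η = 1 − T_C/T_H = 1 − 324.00/678.15 = 0.5222.
Q_H = W/η = 406/0.5222 = 777.4 kJ.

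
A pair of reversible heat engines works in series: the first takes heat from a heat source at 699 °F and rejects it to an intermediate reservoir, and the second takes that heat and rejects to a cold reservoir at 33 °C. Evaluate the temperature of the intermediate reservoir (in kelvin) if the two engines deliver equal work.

T_m ≈ 474.9 K

T_H = 699 °F → (699 − 32) × 5/9 = 370.56 °C = 643.71 K.
T_C = 33 °C → 33 + 273.15 = 306.15 K.
For reversible stages Q_m = Q_H·(T_m/T_H). Setting W₁ = Q_H(1 − T_m/T_H) equal to W₂ = Q_m(1 − T_C/T_m) = Q_H·(T_m − T_C)/T_H gives T_H − T_m = T_m − T_C, so T_m = (T_H + T_C)/2 = (643.71 + 306.15)/2 = 474.9 K.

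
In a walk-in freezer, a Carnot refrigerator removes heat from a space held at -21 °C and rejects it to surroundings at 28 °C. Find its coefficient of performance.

COP_R ≈ 5.146

T_H = 28 °C → 28 + 273.15 = 301.15 K.
T_C = -21 °C → -21 + 273.15 = 252.15 K.
COP_R = T_C/(T_H − T_C) = 252.15/(301.15 − 252.15) = 5.146.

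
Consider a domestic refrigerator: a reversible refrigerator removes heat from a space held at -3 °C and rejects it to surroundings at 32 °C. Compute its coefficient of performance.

COP_R ≈ 7.72

T_H = 32 °C → 32 + 273.15 = 305.15 K.
T_C = -3 °C → -3 + 273.15 = 270.15 K.
Carnot COP: COP_R = T_C/(T_H − T_C) = 270.15/(305.15 − 270.15) = 7.72.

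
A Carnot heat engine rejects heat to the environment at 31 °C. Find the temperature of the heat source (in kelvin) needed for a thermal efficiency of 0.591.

T_C = 31 °C → 31 + 273.15 = 304.15 K.
From η = 1 − T_C/T_H, solving for T_H gives T_H = T_C/(1 − η) = 304.15/(1 − 0.591) = 744 K.

T_H ≈ 744 K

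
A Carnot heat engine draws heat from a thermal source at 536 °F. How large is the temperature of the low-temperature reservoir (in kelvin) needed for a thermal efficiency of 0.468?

T_H = 536 °F → (536 − 32) × 5/9 = 280.00 °C = 553.15 K.
From η = 1 − T_C/T_H, T_C = T_H·(1 − η) = 553.15 × (1 − 0.468) = 294 K.

T_C ≈ 294 K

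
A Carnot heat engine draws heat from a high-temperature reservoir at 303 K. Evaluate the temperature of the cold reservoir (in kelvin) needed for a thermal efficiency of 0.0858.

T_C ≈ 277 K

From η = 1 − T_C/T_H, T_C = T_H·(1 − η) = 303.00 × (1 − 0.0858) = 277 K.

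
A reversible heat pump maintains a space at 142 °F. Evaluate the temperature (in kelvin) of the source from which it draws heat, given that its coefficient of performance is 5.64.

T_C ≈ 275 K

T_H = 142 °F → (142 − 32) × 5/9 = 61.11 °C = 334.26 K.
COP_HP = T_H/(T_H − T_C) ⇒ T_C = T_H·(COP_HP − 1)/COP_HP = 334.26 × (5.64 − 1)/5.64 = 275 K.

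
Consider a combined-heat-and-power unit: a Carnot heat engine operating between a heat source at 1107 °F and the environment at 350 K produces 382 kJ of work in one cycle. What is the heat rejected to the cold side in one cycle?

Q_C ≈ 256.9 kJ

T_H = 1107 °F → (1107 − 32) × 5/9 = 597.22 °C = 870.37 K.
The Carnot efficiency is η = 1 − T_C/T_H = 1 − 350.00/870.37 = 0.5979.
Since Q_C/Q_H = T_C/T_H and Q_H = W/η, Q_C = W·T_C/(T_H − T_C) = 382 × 350.00/520.37 = 256.9 kJ.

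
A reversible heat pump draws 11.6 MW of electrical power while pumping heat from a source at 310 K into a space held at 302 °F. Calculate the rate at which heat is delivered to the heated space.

T_H = 302 °F → (302 − 32) × 5/9 = 150.00 °C = 423.15 K.
For a reversible heat pump, COP_HP = T_H/(T_H − T_C) = 423.15/113.15 = 3.7397.
Q_H = COP_HP · W = 3.7397 × 11.6 = 43.38 MW.

Q̇_H ≈ 43.38 MW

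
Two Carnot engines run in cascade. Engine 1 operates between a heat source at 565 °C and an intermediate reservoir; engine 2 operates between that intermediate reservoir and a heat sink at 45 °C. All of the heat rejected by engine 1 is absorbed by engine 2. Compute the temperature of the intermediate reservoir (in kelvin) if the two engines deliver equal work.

T_m ≈ 578.1 K

T_H = 565 °C → 565 + 273.15 = 838.15 K.
T_C = 45 °C → 45 + 273.15 = 318.15 K.
For reversible stages Q_m = Q_H·(T_m/T_H). Setting W₁ = Q_H(1 − T_m/T_H) equal to W₂ = Q_m(1 − T_C/T_m) = Q_H·(T_m − T_C)/T_H gives T_H − T_m = T_m − T_C, so T_m = (T_H + T_C)/2 = (838.15 + 318.15)/2 = 578.1 K.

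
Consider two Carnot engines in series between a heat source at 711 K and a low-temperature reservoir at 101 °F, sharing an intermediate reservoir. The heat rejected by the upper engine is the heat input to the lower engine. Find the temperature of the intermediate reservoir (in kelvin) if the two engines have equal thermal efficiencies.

T_C = 101 °F → (101 − 32) × 5/9 = 38.33 °C = 311.48 K.
Equal efficiencies require 1 − T_m/T_H = 1 − T_C/T_m, i.e. T_m/T_H = T_C/T_m, so T_m = √(T_H·T_C) = √(711.00 × 311.48) = 471 K.

T_m ≈ 471 K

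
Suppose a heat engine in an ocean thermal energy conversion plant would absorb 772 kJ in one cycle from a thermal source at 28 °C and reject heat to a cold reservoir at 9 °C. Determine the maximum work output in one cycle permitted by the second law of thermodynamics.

T_H = 28 °C → 28 + 273.15 = 301.15 K.
T_C = 9 °C → 9 + 273.15 = 282.15 K.
By the Carnot theorem, η_max = 1 − T_C/T_H = 1 − 282.15/301.15 = 0.0631.
W_max = η_max · Q_H = 0.0631 × 772 = 48.7 kJ.

W_max ≈ 48.7 kJ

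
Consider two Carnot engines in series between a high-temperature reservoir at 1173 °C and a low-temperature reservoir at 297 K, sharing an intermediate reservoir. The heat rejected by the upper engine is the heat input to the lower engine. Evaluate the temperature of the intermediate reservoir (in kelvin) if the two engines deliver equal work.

T_H = 1173 °C → 1173 + 273.15 = 1446.15 K.
For reversible stages Q_m = Q_H·(T_m/T_H). Setting W₁ = Q_H(1 − T_m/T_H) equal to W₂ = Q_m(1 − T_C/T_m) = Q_H·(T_m − T_C)/T_H gives T_H − T_m = T_m − T_C, so T_m = (T_H + T_C)/2 = (1446.15 + 297.00)/2 = 872 K.

T_m ≈ 872 K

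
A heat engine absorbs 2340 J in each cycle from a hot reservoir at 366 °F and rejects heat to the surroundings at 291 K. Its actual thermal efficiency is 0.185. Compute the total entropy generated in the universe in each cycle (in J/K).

ΔS_univ ≈ 1.452 J/K

T_H = 366 °F → (366 − 32) × 5/9 = 185.56 °C = 458.71 K.
W = η·Q_H = 0.185 × 2340 = 432.9 J, so Q_C = Q_H − W = 1907 J.
Entropy balance on the reservoirs: −Q_H/T_H = -5.101 J/K, +Q_C/T_C = 6.554 J/K.
ΔS_univ = −Q_H/T_H + Q_C/T_C = 1.452 J/K (> 0, since η = 0.185 < η_Carnot = 0.366).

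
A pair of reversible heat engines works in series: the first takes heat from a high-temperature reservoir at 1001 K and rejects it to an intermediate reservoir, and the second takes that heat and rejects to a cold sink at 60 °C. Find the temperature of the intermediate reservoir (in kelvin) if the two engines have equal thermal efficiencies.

T_C = 60 °C → 60 + 273.15 = 333.15 K.
Equal efficiencies require 1 − T_m/T_H = 1 − T_C/T_m, i.e. T_m/T_H = T_C/T_m, so T_m = √(T_H·T_C) = √(1001.00 × 333.15) = 577 K.

T_m ≈ 577 K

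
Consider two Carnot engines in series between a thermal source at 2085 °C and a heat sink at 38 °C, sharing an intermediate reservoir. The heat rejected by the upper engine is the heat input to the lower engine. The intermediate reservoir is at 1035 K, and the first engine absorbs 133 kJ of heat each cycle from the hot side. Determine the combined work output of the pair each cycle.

W_total ≈ 115 kJ

T_H = 2085 °C → 2085 + 273.15 = 2358.15 K.
T_C = 38 °C → 38 + 273.15 = 311.15 K.
Two reversible stages in series are equivalent to a single Carnot engine between T_H and T_C, so η_total = 1 − T_C/T_H = 1 − 311.15/2358.15 = 0.8681.
W_total = η_total · Q_H = 0.8681 × 133 = 115 kJ.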